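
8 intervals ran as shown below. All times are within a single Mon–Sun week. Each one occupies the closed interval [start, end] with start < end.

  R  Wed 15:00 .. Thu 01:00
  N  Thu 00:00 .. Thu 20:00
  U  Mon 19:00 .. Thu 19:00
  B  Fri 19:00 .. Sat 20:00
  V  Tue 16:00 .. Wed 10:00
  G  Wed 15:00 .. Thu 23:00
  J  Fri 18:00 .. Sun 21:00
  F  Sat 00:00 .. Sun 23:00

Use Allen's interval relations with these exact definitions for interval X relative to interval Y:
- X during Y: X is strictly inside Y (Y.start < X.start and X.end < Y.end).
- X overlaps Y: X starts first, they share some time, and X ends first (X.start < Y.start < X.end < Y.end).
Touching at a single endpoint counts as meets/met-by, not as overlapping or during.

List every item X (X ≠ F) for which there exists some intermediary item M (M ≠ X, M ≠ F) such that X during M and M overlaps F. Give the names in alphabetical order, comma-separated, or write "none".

B

Target F = [Sat 00:00, Sun 23:00].
Intermediaries M with M overlaps F: B, J.
Via B — items with X during B: none.
Via J — items with X during J: B.
Union: B.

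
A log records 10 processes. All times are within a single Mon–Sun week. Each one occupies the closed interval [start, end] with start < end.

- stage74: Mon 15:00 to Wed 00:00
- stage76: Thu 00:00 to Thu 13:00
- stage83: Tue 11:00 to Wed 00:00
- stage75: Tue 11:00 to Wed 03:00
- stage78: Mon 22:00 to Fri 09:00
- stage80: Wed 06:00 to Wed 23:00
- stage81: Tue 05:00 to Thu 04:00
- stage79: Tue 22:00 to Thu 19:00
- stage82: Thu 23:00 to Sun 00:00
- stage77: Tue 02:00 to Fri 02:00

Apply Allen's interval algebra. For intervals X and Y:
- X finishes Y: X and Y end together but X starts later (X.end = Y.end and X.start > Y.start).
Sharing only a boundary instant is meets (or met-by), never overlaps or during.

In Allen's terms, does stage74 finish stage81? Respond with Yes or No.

No

stage74 = [Mon 15:00, Wed 00:00], stage81 = [Tue 05:00, Thu 04:00].
Actual relation of stage74 to stage81: overlaps.
Asked whether 'finishes' holds → No.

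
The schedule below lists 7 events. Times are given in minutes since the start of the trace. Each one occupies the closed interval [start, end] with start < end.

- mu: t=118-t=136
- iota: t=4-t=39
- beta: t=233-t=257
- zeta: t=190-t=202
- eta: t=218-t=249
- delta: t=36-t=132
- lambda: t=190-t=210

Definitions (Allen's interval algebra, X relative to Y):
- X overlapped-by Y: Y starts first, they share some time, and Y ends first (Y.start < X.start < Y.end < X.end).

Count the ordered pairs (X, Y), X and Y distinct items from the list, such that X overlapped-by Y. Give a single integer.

3

Checking all 42 ordered pairs for relation 'overlapped-by'; matching pairs in alphabetical order:
(beta, eta): beta overlapped-by eta ✓
(delta, iota): delta overlapped-by iota ✓
(mu, delta): mu overlapped-by delta ✓
Count: 3.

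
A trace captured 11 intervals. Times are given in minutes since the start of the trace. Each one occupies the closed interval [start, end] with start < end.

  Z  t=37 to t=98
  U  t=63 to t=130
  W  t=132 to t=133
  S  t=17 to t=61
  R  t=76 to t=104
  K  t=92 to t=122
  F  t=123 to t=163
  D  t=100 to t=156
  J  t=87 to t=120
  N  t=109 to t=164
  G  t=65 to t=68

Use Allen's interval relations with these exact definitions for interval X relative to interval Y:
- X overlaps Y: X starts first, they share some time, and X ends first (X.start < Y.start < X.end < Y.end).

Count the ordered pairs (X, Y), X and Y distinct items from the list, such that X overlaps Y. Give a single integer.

18

Checking all 110 ordered pairs for relation 'overlaps'; matching pairs in alphabetical order:
(D, F): D overlaps F ✓
(D, N): D overlaps N ✓
(J, D): J overlaps D ✓
(J, K): J overlaps K ✓
(J, N): J overlaps N ✓
(K, D): K overlaps D ✓
(K, N): K overlaps N ✓
(R, D): R overlaps D ✓
(R, J): R overlaps J ✓
(R, K): R overlaps K ✓
(S, Z): S overlaps Z ✓
(U, D): U overlaps D ✓
(U, F): U overlaps F ✓
(U, N): U overlaps N ✓
(Z, J): Z overlaps J ✓
(Z, K): Z overlaps K ✓
(Z, R): Z overlaps R ✓
(Z, U): Z overlaps U ✓
Count: 18.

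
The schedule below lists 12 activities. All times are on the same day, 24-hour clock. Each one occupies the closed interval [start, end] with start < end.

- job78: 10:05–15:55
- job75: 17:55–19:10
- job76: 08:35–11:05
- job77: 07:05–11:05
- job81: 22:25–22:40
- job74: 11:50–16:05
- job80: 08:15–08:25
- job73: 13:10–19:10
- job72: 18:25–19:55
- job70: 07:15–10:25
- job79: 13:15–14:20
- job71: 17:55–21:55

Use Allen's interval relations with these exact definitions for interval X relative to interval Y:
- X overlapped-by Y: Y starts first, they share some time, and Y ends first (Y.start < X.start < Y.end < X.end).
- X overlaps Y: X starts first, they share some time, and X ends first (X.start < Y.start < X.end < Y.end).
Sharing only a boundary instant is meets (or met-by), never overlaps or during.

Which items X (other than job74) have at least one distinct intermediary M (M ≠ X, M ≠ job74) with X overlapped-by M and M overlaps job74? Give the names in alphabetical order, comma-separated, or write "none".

job73

Target job74 = [11:50, 16:05].
Intermediaries M with M overlaps job74: job78.
Via job78 — items with X overlapped-by job78: job73.
Union: job73.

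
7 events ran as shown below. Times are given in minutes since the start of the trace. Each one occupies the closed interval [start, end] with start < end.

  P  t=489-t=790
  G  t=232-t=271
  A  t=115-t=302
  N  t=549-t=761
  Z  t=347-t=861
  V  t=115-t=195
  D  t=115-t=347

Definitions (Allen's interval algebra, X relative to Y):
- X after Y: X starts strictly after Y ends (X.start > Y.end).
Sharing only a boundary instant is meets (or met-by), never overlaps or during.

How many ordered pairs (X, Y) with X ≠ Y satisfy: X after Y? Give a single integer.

Checking all 42 ordered pairs for relation 'after'; matching pairs in alphabetical order:
(G, V): G after V ✓
(N, A): N after A ✓
(N, D): N after D ✓
(N, G): N after G ✓
(N, V): N after V ✓
(P, A): P after A ✓
(P, D): P after D ✓
(P, G): P after G ✓
(P, V): P after V ✓
(Z, A): Z after A ✓
(Z, G): Z after G ✓
(Z, V): Z after V ✓
Count: 12.

12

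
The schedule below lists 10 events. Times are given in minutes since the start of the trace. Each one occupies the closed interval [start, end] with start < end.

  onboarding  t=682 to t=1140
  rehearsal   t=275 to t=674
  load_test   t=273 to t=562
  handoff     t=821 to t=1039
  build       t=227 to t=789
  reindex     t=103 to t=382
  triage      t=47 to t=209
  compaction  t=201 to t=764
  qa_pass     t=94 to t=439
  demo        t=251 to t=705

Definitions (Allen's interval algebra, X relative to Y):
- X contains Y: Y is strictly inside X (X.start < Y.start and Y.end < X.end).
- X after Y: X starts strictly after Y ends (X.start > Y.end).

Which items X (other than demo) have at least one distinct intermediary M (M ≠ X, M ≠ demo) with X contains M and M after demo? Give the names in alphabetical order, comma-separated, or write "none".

onboarding

Target demo = [t=251, t=705].
Intermediaries M with M after demo: handoff.
Via handoff — items with X contains handoff: onboarding.
Union: onboarding.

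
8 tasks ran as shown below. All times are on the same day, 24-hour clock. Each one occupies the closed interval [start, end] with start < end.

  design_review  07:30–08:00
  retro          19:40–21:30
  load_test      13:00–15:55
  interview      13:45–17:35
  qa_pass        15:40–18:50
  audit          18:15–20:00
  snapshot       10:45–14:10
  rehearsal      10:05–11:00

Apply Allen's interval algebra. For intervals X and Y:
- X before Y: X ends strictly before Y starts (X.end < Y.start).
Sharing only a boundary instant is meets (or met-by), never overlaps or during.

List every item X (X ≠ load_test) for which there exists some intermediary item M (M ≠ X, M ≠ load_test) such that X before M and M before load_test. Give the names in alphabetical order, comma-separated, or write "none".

Target load_test = [13:00, 15:55].
Intermediaries M with M before load_test: design_review, rehearsal.
Via design_review — items with X before design_review: none.
Via rehearsal — items with X before rehearsal: design_review.
Union: design_review.

design_review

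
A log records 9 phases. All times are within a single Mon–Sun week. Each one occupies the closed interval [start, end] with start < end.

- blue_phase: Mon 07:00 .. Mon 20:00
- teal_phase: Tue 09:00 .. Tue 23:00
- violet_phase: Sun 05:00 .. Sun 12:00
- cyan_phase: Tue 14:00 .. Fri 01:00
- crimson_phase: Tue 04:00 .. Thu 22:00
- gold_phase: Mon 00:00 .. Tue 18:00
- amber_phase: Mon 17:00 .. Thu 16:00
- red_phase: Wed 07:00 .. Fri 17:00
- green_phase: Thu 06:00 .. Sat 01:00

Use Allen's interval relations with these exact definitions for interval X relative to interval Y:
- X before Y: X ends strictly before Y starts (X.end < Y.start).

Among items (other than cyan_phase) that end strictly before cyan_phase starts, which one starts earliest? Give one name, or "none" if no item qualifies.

blue_phase

Target cyan_phase = [Tue 14:00, Fri 01:00].
amber_phase [Mon 17:00, Thu 16:00] → overlaps → excluded.
blue_phase [Mon 07:00, Mon 20:00] → before → candidate.
crimson_phase [Tue 04:00, Thu 22:00] → overlaps → excluded.
gold_phase [Mon 00:00, Tue 18:00] → overlaps → excluded.
green_phase [Thu 06:00, Sat 01:00] → overlapped-by → excluded.
red_phase [Wed 07:00, Fri 17:00] → overlapped-by → excluded.
teal_phase [Tue 09:00, Tue 23:00] → overlaps → excluded.
violet_phase [Sun 05:00, Sun 12:00] → after → excluded.
Among candidates, earliest start is Mon 07:00 → blue_phase.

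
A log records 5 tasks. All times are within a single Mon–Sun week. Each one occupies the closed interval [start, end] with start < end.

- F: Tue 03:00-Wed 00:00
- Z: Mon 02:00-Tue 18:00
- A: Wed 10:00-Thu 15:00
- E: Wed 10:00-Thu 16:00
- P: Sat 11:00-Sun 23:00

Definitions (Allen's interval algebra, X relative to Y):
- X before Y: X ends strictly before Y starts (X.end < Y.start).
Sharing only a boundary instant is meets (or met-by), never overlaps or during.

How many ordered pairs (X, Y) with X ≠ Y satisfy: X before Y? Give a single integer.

Checking all 20 ordered pairs for relation 'before'; matching pairs in alphabetical order:
(A, P): A before P ✓
(E, P): E before P ✓
(F, A): F before A ✓
(F, E): F before E ✓
(F, P): F before P ✓
(Z, A): Z before A ✓
(Z, E): Z before E ✓
(Z, P): Z before P ✓
Count: 8.

8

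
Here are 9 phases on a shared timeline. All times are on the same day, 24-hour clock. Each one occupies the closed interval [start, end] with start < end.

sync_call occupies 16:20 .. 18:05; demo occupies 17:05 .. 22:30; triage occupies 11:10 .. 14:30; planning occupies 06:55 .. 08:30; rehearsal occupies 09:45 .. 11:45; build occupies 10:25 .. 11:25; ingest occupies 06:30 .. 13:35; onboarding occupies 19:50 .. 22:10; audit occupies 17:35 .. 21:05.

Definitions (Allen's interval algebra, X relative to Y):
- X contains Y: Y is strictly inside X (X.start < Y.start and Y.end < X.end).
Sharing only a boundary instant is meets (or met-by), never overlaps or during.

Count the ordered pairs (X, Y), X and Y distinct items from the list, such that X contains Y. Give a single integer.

6

Checking all 72 ordered pairs for relation 'contains'; matching pairs in alphabetical order:
(demo, audit): demo contains audit ✓
(demo, onboarding): demo contains onboarding ✓
(ingest, build): ingest contains build ✓
(ingest, planning): ingest contains planning ✓
(ingest, rehearsal): ingest contains rehearsal ✓
(rehearsal, build): rehearsal contains build ✓
Count: 6.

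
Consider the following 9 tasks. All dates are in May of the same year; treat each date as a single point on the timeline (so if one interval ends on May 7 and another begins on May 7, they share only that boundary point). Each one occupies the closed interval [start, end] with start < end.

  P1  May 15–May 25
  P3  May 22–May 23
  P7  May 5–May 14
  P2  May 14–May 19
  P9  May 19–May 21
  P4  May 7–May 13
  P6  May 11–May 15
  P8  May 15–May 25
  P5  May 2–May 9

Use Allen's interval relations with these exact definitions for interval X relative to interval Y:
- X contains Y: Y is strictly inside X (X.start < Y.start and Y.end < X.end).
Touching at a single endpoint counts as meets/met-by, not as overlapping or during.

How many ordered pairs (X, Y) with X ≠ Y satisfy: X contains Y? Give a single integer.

5

Checking all 72 ordered pairs for relation 'contains'; matching pairs in alphabetical order:
(P1, P3): P1 contains P3 ✓
(P1, P9): P1 contains P9 ✓
(P7, P4): P7 contains P4 ✓
(P8, P3): P8 contains P3 ✓
(P8, P9): P8 contains P9 ✓
Count: 5.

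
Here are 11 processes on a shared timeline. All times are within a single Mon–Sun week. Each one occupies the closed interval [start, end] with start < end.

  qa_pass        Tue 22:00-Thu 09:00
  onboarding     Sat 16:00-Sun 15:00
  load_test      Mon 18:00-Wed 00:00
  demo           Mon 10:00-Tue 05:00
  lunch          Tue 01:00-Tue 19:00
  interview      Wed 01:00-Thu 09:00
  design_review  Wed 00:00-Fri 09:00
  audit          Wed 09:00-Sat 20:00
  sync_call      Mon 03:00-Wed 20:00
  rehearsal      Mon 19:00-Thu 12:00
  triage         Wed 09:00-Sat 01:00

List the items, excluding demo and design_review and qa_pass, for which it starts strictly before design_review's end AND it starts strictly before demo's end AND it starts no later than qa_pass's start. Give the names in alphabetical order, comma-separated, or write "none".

load_test, lunch, rehearsal, sync_call

Conditions: its start is strictly before design_review's end (X.start < Fri 09:00) AND its start is strictly before demo's end (X.start < Tue 05:00) AND its start is no later than qa_pass's start (X.start <= Tue 22:00).
audit: start Wed 09:00 < Fri 09:00? ✓; start Wed 09:00 < Tue 05:00? ✗; start Wed 09:00 <= Tue 22:00? ✗ → no.
interview: start Wed 01:00 < Fri 09:00? ✓; start Wed 01:00 < Tue 05:00? ✗; start Wed 01:00 <= Tue 22:00? ✗ → no.
load_test: start Mon 18:00 < Fri 09:00? ✓; start Mon 18:00 < Tue 05:00? ✓; start Mon 18:00 <= Tue 22:00? ✓ → yes.
lunch: start Tue 01:00 < Fri 09:00? ✓; start Tue 01:00 < Tue 05:00? ✓; start Tue 01:00 <= Tue 22:00? ✓ → yes.
onboarding: start Sat 16:00 < Fri 09:00? ✗; start Sat 16:00 < Tue 05:00? ✗; start Sat 16:00 <= Tue 22:00? ✗ → no.
rehearsal: start Mon 19:00 < Fri 09:00? ✓; start Mon 19:00 < Tue 05:00? ✓; start Mon 19:00 <= Tue 22:00? ✓ → yes.
sync_call: start Mon 03:00 < Fri 09:00? ✓; start Mon 03:00 < Tue 05:00? ✓; start Mon 03:00 <= Tue 22:00? ✓ → yes.
triage: start Wed 09:00 < Fri 09:00? ✓; start Wed 09:00 < Tue 05:00? ✗; start Wed 09:00 <= Tue 22:00? ✗ → no.
Result: load_test, lunch, rehearsal, sync_call.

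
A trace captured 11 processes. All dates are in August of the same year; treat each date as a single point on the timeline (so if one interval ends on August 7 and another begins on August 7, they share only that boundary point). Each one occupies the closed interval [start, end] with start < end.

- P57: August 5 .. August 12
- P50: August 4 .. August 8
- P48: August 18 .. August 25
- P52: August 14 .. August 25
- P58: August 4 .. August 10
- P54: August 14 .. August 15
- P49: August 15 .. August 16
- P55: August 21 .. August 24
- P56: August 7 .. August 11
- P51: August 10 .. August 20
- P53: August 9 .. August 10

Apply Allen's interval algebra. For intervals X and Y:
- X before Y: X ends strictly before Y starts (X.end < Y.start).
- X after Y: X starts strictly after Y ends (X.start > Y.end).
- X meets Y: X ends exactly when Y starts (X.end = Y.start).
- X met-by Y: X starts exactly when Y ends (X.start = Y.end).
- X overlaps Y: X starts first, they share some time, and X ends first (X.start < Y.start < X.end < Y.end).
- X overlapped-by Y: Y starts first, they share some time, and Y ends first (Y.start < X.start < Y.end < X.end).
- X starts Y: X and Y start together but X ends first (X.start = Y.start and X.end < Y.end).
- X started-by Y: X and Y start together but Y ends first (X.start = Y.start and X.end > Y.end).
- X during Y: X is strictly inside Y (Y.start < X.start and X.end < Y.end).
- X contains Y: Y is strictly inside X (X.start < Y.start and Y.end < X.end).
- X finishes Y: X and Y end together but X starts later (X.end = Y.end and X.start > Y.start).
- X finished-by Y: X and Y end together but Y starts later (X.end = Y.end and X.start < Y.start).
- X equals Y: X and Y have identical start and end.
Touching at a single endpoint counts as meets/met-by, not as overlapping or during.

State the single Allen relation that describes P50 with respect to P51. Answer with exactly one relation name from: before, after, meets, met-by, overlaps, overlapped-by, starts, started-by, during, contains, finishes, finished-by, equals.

P50 = [August 4, August 8]; P51 = [August 10, August 20].
Compare endpoints: P50.start < P51.start, P50.start < P51.end, P50.end < P51.start, P50.end < P51.end.
That pattern is 'before'.

before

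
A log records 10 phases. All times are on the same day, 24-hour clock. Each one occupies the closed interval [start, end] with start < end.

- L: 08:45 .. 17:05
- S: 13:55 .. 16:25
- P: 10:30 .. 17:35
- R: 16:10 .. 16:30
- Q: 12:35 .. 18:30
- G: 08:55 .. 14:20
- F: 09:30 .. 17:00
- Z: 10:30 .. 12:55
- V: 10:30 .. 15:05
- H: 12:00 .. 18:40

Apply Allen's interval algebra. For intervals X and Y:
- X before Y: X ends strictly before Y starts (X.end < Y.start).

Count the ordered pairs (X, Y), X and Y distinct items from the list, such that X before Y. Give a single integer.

Checking all 90 ordered pairs for relation 'before'; matching pairs in alphabetical order:
(G, R): G before R ✓
(V, R): V before R ✓
(Z, R): Z before R ✓
(Z, S): Z before S ✓
Count: 4.

4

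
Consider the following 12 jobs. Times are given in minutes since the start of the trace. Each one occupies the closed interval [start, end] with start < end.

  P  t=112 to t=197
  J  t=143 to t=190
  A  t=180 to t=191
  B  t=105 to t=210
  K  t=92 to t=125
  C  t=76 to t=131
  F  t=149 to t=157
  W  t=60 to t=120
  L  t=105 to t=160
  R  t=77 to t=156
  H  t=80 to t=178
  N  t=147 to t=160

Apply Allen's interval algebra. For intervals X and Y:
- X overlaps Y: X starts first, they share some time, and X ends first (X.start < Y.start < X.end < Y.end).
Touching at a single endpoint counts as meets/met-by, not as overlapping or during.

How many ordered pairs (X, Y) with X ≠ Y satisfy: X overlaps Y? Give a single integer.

28

Checking all 132 ordered pairs for relation 'overlaps'; matching pairs in alphabetical order:
(C, B): C overlaps B ✓
(C, H): C overlaps H ✓
(C, L): C overlaps L ✓
(C, P): C overlaps P ✓
(C, R): C overlaps R ✓
(H, B): H overlaps B ✓
(H, J): H overlaps J ✓
(H, P): H overlaps P ✓
(J, A): J overlaps A ✓
(K, B): K overlaps B ✓
(K, L): K overlaps L ✓
(K, P): K overlaps P ✓
(L, J): L overlaps J ✓
(L, P): L overlaps P ✓
(R, B): R overlaps B ✓
(R, F): R overlaps F ✓
(R, H): R overlaps H ✓
(R, J): R overlaps J ✓
(R, L): R overlaps L ✓
(R, N): R overlaps N ✓
(R, P): R overlaps P ✓
(W, B): W overlaps B ✓
(W, C): W overlaps C ✓
(W, H): W overlaps H ✓
... plus 4 further pairs not listed.
Count: 28.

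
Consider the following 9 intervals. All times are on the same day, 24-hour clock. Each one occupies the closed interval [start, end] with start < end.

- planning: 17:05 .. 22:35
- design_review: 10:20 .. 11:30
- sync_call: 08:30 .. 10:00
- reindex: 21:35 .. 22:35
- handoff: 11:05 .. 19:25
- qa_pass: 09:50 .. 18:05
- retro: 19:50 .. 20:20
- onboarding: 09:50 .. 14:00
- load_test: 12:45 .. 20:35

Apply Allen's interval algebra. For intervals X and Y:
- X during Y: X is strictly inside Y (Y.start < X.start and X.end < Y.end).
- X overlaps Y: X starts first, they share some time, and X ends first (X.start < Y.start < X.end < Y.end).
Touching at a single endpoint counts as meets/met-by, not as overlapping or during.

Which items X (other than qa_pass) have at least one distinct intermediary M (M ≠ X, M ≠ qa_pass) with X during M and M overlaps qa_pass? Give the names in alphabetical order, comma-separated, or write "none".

Target qa_pass = [09:50, 18:05].
Intermediaries M with M overlaps qa_pass: sync_call.
Via sync_call — items with X during sync_call: none.
Union: none.

none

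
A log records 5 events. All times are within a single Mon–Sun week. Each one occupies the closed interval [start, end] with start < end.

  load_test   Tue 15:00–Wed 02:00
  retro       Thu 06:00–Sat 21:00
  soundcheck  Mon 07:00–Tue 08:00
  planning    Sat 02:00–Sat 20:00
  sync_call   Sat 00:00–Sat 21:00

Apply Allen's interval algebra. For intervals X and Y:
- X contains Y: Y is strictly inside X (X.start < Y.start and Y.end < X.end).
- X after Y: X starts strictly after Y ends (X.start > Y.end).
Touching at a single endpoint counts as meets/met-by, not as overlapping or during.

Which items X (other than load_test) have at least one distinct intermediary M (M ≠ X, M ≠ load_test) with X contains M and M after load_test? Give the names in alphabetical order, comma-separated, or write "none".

retro, sync_call

Target load_test = [Tue 15:00, Wed 02:00].
Intermediaries M with M after load_test: planning, retro, sync_call.
Via planning — items with X contains planning: retro, sync_call.
Via retro — items with X contains retro: none.
Via sync_call — items with X contains sync_call: none.
Union: retro, sync_call.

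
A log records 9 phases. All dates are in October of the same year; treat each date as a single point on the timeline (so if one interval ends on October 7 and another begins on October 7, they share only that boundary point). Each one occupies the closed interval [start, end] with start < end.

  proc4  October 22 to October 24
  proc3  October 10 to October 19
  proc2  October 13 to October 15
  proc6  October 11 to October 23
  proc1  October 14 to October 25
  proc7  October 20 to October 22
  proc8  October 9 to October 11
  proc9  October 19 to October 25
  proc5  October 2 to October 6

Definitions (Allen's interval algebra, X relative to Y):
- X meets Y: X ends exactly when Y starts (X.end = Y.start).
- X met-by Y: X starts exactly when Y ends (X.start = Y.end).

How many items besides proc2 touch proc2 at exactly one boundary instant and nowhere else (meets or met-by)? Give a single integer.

Target proc2 = [October 13, October 15].
proc1 [October 14, October 25] → overlapped-by → no.
proc3 [October 10, October 19] → contains → no.
proc4 [October 22, October 24] → after → no.
proc5 [October 2, October 6] → before → no.
proc6 [October 11, October 23] → contains → no.
proc7 [October 20, October 22] → after → no.
proc8 [October 9, October 11] → before → no.
proc9 [October 19, October 25] → after → no.
Total: 0.

0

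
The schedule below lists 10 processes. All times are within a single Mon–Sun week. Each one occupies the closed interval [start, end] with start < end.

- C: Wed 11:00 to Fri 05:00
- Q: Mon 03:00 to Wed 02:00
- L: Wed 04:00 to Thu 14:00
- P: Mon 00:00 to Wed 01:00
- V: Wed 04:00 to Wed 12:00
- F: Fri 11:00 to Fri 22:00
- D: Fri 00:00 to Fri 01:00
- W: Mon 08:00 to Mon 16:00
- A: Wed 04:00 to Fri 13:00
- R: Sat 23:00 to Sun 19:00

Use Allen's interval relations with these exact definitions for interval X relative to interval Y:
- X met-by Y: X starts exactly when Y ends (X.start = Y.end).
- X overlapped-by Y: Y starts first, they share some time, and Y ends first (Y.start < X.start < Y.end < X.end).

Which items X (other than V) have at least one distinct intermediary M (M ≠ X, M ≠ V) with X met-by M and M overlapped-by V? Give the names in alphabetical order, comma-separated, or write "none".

none

Target V = [Wed 04:00, Wed 12:00].
Intermediaries M with M overlapped-by V: C.
Via C — items with X met-by C: none.
Union: none.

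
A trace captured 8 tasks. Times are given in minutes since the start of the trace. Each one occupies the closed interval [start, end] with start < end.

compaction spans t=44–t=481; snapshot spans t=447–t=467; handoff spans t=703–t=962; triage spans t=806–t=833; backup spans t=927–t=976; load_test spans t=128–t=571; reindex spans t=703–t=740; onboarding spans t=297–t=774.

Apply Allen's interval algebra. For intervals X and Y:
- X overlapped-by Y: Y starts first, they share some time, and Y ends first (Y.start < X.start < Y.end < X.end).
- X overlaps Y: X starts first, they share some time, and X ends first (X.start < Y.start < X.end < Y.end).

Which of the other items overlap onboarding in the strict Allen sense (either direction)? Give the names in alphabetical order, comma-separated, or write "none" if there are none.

Target onboarding = [t=297, t=774].
backup [t=927, t=976] → after → no.
compaction [t=44, t=481] → overlaps → yes.
handoff [t=703, t=962] → overlapped-by → yes.
load_test [t=128, t=571] → overlaps → yes.
reindex [t=703, t=740] → during → no.
snapshot [t=447, t=467] → during → no.
triage [t=806, t=833] → after → no.
Result: compaction, handoff, load_test.

compaction, handoff, load_test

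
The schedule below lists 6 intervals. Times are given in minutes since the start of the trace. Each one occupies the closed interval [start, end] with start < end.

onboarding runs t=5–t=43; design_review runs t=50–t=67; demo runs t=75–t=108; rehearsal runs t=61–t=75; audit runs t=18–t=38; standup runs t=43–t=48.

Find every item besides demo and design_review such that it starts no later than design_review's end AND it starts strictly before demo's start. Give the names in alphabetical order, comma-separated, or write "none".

Conditions: its start is no later than design_review's end (X.start <= t=67) AND its start is strictly before demo's start (X.start < t=75).
audit: start t=18 <= t=67? ✓; start t=18 < t=75? ✓ → yes.
onboarding: start t=5 <= t=67? ✓; start t=5 < t=75? ✓ → yes.
rehearsal: start t=61 <= t=67? ✓; start t=61 < t=75? ✓ → yes.
standup: start t=43 <= t=67? ✓; start t=43 < t=75? ✓ → yes.
Result: audit, onboarding, rehearsal, standup.

audit, onboarding, rehearsal, standup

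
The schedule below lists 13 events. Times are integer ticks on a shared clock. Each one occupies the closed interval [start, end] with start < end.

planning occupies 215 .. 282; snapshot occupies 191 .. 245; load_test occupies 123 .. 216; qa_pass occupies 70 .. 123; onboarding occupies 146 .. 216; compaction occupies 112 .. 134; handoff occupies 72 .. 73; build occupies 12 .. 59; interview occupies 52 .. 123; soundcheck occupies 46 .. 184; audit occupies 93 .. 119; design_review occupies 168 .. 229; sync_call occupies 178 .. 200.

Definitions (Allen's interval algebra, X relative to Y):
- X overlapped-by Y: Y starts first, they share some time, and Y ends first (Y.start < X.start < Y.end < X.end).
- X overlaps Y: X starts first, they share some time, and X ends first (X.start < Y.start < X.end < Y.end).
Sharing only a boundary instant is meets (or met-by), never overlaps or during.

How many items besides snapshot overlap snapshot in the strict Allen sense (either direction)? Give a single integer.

5

Target snapshot = [191, 245].
audit [93, 119] → before → no.
build [12, 59] → before → no.
compaction [112, 134] → before → no.
design_review [168, 229] → overlaps → counts.
handoff [72, 73] → before → no.
interview [52, 123] → before → no.
load_test [123, 216] → overlaps → counts.
onboarding [146, 216] → overlaps → counts.
planning [215, 282] → overlapped-by → counts.
qa_pass [70, 123] → before → no.
soundcheck [46, 184] → before → no.
sync_call [178, 200] → overlaps → counts.
Total: 5.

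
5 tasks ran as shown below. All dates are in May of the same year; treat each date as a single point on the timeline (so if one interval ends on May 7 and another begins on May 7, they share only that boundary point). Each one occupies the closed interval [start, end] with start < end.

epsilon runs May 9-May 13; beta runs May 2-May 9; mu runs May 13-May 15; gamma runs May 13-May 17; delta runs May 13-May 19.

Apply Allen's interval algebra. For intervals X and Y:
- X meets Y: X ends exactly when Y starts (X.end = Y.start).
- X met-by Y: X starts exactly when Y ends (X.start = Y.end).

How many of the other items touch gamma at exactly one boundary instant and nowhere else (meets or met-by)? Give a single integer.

Target gamma = [May 13, May 17].
beta [May 2, May 9] → before → no.
delta [May 13, May 19] → started-by → no.
epsilon [May 9, May 13] → meets → counts.
mu [May 13, May 15] → starts → no.
Total: 1.

1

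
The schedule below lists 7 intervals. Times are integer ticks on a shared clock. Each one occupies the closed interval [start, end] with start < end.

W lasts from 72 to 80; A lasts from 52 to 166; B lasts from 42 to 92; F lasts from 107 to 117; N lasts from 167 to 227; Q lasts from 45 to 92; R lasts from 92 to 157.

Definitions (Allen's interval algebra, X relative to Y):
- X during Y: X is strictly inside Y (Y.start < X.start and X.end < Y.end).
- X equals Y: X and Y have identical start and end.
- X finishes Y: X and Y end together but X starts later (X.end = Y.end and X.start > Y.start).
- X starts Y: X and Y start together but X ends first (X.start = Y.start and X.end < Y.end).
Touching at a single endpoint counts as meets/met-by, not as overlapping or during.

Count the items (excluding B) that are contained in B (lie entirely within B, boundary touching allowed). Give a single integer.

2

Target B = [42, 92].
A [52, 166] → overlapped-by → no.
F [107, 117] → after → no.
N [167, 227] → after → no.
Q [45, 92] → finishes → counts.
R [92, 157] → met-by → no.
W [72, 80] → during → counts.
Total: 2.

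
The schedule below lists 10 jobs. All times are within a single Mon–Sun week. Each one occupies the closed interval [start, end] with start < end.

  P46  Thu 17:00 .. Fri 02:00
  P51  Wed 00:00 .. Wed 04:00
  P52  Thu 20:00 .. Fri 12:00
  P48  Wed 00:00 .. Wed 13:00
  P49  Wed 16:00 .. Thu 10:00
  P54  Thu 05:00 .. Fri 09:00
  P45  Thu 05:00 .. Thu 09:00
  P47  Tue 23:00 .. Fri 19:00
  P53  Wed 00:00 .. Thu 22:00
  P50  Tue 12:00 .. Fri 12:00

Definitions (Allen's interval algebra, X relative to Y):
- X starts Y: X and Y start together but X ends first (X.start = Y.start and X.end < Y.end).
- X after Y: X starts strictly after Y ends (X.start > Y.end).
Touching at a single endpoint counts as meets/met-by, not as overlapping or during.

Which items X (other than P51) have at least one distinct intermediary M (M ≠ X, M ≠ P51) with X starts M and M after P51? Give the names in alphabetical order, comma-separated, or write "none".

P45

Target P51 = [Wed 00:00, Wed 04:00].
Intermediaries M with M after P51: P45, P46, P49, P52, P54.
Via P45 — items with X starts P45: none.
Via P46 — items with X starts P46: none.
Via P49 — items with X starts P49: none.
Via P52 — items with X starts P52: none.
Via P54 — items with X starts P54: P45.
Union: P45.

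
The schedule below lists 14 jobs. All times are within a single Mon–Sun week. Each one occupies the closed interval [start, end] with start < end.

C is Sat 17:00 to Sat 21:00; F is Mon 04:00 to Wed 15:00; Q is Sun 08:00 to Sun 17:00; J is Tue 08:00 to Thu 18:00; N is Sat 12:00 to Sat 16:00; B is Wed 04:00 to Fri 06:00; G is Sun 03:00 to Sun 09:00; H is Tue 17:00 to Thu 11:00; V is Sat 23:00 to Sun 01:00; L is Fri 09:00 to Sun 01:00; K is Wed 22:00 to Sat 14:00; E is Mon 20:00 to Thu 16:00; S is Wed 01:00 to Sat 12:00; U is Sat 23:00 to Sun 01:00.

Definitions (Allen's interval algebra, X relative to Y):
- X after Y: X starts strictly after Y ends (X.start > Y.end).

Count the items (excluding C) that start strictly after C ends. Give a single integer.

4

Target C = [Sat 17:00, Sat 21:00].
B [Wed 04:00, Fri 06:00] → before → no.
E [Mon 20:00, Thu 16:00] → before → no.
F [Mon 04:00, Wed 15:00] → before → no.
G [Sun 03:00, Sun 09:00] → after → counts.
H [Tue 17:00, Thu 11:00] → before → no.
J [Tue 08:00, Thu 18:00] → before → no.
K [Wed 22:00, Sat 14:00] → before → no.
L [Fri 09:00, Sun 01:00] → contains → no.
N [Sat 12:00, Sat 16:00] → before → no.
Q [Sun 08:00, Sun 17:00] → after → counts.
S [Wed 01:00, Sat 12:00] → before → no.
U [Sat 23:00, Sun 01:00] → after → counts.
V [Sat 23:00, Sun 01:00] → after → counts.
Total: 4.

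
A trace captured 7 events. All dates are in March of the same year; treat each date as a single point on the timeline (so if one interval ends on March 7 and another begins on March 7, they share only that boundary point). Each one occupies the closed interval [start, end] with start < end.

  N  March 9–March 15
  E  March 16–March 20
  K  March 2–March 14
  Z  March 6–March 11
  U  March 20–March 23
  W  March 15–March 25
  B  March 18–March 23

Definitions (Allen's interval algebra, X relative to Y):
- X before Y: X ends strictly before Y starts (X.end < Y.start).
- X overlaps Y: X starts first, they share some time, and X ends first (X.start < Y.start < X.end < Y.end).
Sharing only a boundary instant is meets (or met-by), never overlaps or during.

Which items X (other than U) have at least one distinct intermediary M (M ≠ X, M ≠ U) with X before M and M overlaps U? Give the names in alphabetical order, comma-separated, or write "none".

Target U = [March 20, March 23].
Intermediaries M with M overlaps U: none.
Union: none.

none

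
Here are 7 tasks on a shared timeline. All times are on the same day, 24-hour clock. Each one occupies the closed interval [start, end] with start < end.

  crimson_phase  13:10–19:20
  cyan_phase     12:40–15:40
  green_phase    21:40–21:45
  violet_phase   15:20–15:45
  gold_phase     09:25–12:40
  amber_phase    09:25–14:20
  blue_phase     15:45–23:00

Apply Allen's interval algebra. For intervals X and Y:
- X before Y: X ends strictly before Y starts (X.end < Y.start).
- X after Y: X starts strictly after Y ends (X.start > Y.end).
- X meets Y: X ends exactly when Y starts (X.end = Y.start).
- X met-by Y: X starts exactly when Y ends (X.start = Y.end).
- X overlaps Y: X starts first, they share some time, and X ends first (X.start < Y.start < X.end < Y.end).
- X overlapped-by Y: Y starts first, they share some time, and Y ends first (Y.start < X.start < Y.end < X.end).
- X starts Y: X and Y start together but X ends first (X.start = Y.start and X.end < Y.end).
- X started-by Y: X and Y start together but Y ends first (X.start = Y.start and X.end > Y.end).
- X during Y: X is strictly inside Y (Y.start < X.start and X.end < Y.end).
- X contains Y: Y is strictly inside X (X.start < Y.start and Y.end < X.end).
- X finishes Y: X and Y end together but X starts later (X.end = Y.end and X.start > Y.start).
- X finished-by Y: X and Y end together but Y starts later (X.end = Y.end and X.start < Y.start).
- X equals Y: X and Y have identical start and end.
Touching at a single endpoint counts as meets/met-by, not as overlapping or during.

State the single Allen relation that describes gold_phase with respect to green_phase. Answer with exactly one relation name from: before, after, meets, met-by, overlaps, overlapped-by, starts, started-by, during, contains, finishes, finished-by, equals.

gold_phase = [09:25, 12:40]; green_phase = [21:40, 21:45].
Compare endpoints: gold_phase.start < green_phase.start, gold_phase.start < green_phase.end, gold_phase.end < green_phase.start, gold_phase.end < green_phase.end.
That pattern is 'before'.

before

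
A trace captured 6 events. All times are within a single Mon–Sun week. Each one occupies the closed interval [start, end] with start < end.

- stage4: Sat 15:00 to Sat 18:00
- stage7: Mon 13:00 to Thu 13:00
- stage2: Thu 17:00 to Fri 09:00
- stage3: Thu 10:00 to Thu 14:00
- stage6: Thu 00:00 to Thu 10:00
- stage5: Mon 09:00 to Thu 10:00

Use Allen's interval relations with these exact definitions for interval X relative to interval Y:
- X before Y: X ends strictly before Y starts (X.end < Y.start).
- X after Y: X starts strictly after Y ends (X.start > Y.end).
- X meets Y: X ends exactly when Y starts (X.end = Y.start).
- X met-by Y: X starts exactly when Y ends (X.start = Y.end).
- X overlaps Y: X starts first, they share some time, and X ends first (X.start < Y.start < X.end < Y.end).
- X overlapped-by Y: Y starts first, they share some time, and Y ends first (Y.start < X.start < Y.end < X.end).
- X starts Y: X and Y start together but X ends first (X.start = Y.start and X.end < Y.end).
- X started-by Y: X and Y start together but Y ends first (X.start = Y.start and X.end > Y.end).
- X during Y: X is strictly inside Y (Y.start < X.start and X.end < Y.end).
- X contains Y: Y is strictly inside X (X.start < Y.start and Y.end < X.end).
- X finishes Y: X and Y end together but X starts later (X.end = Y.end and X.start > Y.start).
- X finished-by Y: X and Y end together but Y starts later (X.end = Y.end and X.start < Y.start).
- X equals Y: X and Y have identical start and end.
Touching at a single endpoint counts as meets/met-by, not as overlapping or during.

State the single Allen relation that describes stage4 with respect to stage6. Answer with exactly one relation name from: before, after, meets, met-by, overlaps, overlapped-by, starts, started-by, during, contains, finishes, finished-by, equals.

after

stage4 = [Sat 15:00, Sat 18:00]; stage6 = [Thu 00:00, Thu 10:00].
Compare endpoints: stage4.start > stage6.start, stage4.start > stage6.end, stage4.end > stage6.start, stage4.end > stage6.end.
That pattern is 'after'.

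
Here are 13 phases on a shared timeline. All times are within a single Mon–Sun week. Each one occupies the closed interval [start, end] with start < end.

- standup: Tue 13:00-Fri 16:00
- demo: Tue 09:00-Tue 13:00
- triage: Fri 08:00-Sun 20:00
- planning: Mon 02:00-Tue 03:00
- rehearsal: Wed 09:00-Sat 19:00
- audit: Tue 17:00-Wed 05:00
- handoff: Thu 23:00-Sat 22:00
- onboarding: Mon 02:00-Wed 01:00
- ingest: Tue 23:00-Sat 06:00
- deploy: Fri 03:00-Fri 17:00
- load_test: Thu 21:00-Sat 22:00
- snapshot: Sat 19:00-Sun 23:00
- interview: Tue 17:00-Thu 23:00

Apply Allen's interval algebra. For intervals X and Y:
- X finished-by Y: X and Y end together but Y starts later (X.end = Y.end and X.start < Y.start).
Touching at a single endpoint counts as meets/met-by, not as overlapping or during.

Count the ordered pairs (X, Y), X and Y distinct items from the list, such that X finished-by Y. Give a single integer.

Checking all 156 ordered pairs for relation 'finished-by'; matching pairs in alphabetical order:
(load_test, handoff): load_test finished-by handoff ✓
Count: 1.

1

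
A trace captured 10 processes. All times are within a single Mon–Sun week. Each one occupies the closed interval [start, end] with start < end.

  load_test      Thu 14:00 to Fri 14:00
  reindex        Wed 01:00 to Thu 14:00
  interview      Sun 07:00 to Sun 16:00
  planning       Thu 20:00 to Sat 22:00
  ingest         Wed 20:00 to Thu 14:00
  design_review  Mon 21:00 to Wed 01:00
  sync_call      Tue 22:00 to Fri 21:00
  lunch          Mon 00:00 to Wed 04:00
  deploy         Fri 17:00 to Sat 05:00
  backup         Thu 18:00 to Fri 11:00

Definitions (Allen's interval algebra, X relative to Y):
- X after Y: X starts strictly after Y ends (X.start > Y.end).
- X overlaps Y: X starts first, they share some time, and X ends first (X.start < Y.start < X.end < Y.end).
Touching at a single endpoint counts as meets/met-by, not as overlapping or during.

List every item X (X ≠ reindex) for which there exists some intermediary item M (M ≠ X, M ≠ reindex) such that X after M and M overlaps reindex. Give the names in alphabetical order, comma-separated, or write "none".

backup, deploy, ingest, interview, load_test, planning

Target reindex = [Wed 01:00, Thu 14:00].
Intermediaries M with M overlaps reindex: lunch.
Via lunch — items with X after lunch: backup, deploy, ingest, interview, load_test, planning.
Union: backup, deploy, ingest, interview, load_test, planning.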